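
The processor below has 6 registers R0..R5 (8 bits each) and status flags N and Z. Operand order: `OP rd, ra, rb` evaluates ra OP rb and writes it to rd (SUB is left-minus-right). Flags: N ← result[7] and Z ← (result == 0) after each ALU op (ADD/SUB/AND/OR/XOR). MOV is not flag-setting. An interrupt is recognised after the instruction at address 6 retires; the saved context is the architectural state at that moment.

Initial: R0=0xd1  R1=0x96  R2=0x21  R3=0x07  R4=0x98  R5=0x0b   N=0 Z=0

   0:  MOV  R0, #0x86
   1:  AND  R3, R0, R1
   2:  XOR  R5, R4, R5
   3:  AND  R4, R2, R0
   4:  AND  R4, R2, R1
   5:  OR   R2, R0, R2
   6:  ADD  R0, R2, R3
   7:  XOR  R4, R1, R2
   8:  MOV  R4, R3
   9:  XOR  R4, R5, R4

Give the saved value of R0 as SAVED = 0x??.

after  0: R0=0x86 R1=0x96 R2=0x21 R3=0x07 R4=0x98 R5=0x0b  N=0 Z=0
after  1: R0=0x86 R1=0x96 R2=0x21 R3=0x86 R4=0x98 R5=0x0b  N=1 Z=0
after  2: R0=0x86 R1=0x96 R2=0x21 R3=0x86 R4=0x98 R5=0x93  N=1 Z=0
after  3: R0=0x86 R1=0x96 R2=0x21 R3=0x86 R4=0x00 R5=0x93  N=0 Z=1
after  4: R0=0x86 R1=0x96 R2=0x21 R3=0x86 R4=0x00 R5=0x93  N=0 Z=1
after  5: R0=0x86 R1=0x96 R2=0xa7 R3=0x86 R4=0x00 R5=0x93  N=1 Z=0
after  6: R0=0x2d R1=0x96 R2=0xa7 R3=0x86 R4=0x00 R5=0x93  N=0 Z=0
-- IRQ taken; context saved, return-PC = 7 --

SAVED = 0x2d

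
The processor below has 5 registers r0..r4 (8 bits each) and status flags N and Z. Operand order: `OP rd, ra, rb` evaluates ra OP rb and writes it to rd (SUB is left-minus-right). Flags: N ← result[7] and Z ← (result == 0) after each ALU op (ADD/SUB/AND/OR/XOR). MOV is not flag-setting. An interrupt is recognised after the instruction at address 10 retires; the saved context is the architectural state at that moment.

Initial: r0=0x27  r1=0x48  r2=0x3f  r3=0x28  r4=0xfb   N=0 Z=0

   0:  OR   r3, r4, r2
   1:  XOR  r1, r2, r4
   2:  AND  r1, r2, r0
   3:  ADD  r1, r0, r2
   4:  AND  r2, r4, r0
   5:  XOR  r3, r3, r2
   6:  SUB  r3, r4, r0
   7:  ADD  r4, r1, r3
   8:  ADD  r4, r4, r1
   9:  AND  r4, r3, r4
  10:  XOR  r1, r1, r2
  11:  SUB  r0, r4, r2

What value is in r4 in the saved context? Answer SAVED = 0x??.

after  0: r0=0x27 r1=0x48 r2=0x3f r3=0xff r4=0xfb  N=1 Z=0
after  1: r0=0x27 r1=0xc4 r2=0x3f r3=0xff r4=0xfb  N=1 Z=0
after  2: r0=0x27 r1=0x27 r2=0x3f r3=0xff r4=0xfb  N=0 Z=0
after  3: r0=0x27 r1=0x66 r2=0x3f r3=0xff r4=0xfb  N=0 Z=0
after  4: r0=0x27 r1=0x66 r2=0x23 r3=0xff r4=0xfb  N=0 Z=0
after  5: r0=0x27 r1=0x66 r2=0x23 r3=0xdc r4=0xfb  N=1 Z=0
after  6: r0=0x27 r1=0x66 r2=0x23 r3=0xd4 r4=0xfb  N=1 Z=0
after  7: r0=0x27 r1=0x66 r2=0x23 r3=0xd4 r4=0x3a  N=0 Z=0
after  8: r0=0x27 r1=0x66 r2=0x23 r3=0xd4 r4=0xa0  N=1 Z=0
after  9: r0=0x27 r1=0x66 r2=0x23 r3=0xd4 r4=0x80  N=1 Z=0
after 10: r0=0x27 r1=0x45 r2=0x23 r3=0xd4 r4=0x80  N=0 Z=0
-- IRQ taken; context saved, return-PC = 11 --

SAVED = 0x80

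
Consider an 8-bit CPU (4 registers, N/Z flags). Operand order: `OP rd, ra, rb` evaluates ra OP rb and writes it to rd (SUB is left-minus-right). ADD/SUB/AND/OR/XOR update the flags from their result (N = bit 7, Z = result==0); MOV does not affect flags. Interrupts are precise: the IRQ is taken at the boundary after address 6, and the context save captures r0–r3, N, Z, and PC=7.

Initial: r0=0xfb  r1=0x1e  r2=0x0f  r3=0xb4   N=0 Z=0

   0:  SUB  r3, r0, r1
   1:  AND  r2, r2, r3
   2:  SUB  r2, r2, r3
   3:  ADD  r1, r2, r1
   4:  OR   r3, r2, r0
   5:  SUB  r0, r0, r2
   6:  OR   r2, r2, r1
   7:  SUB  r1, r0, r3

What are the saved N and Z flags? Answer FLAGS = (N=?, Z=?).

after  0: r0=0xfb r1=0x1e r2=0x0f r3=0xdd  N=1 Z=0
after  1: r0=0xfb r1=0x1e r2=0x0d r3=0xdd  N=0 Z=0
after  2: r0=0xfb r1=0x1e r2=0x30 r3=0xdd  N=0 Z=0
after  3: r0=0xfb r1=0x4e r2=0x30 r3=0xdd  N=0 Z=0
after  4: r0=0xfb r1=0x4e r2=0x30 r3=0xfb  N=1 Z=0
after  5: r0=0xcb r1=0x4e r2=0x30 r3=0xfb  N=1 Z=0
after  6: r0=0xcb r1=0x4e r2=0x7e r3=0xfb  N=0 Z=0
-- IRQ taken; context saved, return-PC = 7 --

FLAGS = (N=0, Z=0)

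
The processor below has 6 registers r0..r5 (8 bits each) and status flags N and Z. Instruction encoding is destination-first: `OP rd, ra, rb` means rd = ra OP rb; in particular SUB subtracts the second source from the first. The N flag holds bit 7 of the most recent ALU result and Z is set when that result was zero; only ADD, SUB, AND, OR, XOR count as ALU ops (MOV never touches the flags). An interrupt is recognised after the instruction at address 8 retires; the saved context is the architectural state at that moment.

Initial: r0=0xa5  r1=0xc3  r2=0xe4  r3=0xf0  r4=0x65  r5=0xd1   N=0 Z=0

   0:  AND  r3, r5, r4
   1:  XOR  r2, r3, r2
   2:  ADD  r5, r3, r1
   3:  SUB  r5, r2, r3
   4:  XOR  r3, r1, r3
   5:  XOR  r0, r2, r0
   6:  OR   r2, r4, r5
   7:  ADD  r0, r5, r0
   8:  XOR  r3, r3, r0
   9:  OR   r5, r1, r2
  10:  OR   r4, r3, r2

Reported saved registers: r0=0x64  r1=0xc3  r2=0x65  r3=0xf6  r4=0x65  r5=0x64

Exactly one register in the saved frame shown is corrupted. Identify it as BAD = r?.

BAD = r3

after  0: r0=0xa5 r1=0xc3 r2=0xe4 r3=0x41 r4=0x65 r5=0xd1  N=0 Z=0
after  1: r0=0xa5 r1=0xc3 r2=0xa5 r3=0x41 r4=0x65 r5=0xd1  N=1 Z=0
after  2: r0=0xa5 r1=0xc3 r2=0xa5 r3=0x41 r4=0x65 r5=0x04  N=0 Z=0
after  3: r0=0xa5 r1=0xc3 r2=0xa5 r3=0x41 r4=0x65 r5=0x64  N=0 Z=0
after  4: r0=0xa5 r1=0xc3 r2=0xa5 r3=0x82 r4=0x65 r5=0x64  N=1 Z=0
after  5: r0=0x00 r1=0xc3 r2=0xa5 r3=0x82 r4=0x65 r5=0x64  N=0 Z=1
after  6: r0=0x00 r1=0xc3 r2=0x65 r3=0x82 r4=0x65 r5=0x64  N=0 Z=0
after  7: r0=0x64 r1=0xc3 r2=0x65 r3=0x82 r4=0x65 r5=0x64  N=0 Z=0
after  8: r0=0x64 r1=0xc3 r2=0x65 r3=0xe6 r4=0x65 r5=0x64  N=1 Z=0
-- IRQ taken; context saved, return-PC = 9 --
mismatch: r3: reported 0xf6 vs actual 0xe6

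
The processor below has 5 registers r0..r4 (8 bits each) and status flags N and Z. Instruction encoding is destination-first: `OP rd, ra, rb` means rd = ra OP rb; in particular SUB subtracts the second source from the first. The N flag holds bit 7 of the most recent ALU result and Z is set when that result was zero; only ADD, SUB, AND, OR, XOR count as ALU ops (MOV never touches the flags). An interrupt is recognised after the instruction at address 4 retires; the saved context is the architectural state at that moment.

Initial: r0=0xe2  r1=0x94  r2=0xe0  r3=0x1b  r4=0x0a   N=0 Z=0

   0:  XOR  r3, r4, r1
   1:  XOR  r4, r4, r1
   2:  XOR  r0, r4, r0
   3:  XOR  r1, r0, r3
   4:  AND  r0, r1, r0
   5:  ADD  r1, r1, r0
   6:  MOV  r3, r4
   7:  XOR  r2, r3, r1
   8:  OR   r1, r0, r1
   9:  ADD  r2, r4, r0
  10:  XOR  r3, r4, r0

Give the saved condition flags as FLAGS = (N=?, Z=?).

after  0: r0=0xe2 r1=0x94 r2=0xe0 r3=0x9e r4=0x0a  N=1 Z=0
after  1: r0=0xe2 r1=0x94 r2=0xe0 r3=0x9e r4=0x9e  N=1 Z=0
after  2: r0=0x7c r1=0x94 r2=0xe0 r3=0x9e r4=0x9e  N=0 Z=0
after  3: r0=0x7c r1=0xe2 r2=0xe0 r3=0x9e r4=0x9e  N=1 Z=0
after  4: r0=0x60 r1=0xe2 r2=0xe0 r3=0x9e r4=0x9e  N=0 Z=0
-- IRQ taken; context saved, return-PC = 5 --

FLAGS = (N=0, Z=0)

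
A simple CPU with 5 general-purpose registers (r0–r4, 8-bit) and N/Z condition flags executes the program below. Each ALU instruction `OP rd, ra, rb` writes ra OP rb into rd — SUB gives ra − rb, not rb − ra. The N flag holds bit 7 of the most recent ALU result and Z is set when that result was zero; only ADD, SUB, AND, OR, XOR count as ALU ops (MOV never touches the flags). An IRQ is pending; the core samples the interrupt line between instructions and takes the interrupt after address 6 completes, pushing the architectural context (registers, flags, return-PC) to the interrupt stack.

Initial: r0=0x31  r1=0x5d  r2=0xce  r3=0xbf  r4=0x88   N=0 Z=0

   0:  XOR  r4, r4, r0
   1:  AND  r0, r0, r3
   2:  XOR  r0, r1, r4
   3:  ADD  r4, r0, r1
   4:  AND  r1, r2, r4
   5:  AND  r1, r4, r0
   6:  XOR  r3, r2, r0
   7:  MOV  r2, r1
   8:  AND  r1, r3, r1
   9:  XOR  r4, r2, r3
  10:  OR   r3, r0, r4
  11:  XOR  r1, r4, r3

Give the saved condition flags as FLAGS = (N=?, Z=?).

FLAGS = (N=0, Z=0)

after  0: r0=0x31 r1=0x5d r2=0xce r3=0xbf r4=0xb9  N=1 Z=0
after  1: r0=0x31 r1=0x5d r2=0xce r3=0xbf r4=0xb9  N=0 Z=0
after  2: r0=0xe4 r1=0x5d r2=0xce r3=0xbf r4=0xb9  N=1 Z=0
after  3: r0=0xe4 r1=0x5d r2=0xce r3=0xbf r4=0x41  N=0 Z=0
after  4: r0=0xe4 r1=0x40 r2=0xce r3=0xbf r4=0x41  N=0 Z=0
after  5: r0=0xe4 r1=0x40 r2=0xce r3=0xbf r4=0x41  N=0 Z=0
after  6: r0=0xe4 r1=0x40 r2=0xce r3=0x2a r4=0x41  N=0 Z=0
-- IRQ taken; context saved, return-PC = 7 --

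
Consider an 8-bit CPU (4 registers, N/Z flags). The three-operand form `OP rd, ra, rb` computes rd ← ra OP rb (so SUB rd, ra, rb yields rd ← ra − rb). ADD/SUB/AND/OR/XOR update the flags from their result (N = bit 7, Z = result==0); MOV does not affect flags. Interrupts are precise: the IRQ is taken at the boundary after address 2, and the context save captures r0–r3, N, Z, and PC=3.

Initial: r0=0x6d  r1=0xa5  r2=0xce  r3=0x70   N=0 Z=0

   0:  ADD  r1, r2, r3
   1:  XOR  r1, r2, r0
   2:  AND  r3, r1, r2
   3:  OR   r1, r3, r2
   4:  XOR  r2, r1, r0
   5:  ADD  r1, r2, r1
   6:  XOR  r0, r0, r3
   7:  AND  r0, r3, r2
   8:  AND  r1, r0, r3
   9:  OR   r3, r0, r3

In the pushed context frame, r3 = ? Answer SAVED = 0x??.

SAVED = 0x82

after  0: r0=0x6d r1=0x3e r2=0xce r3=0x70  N=0 Z=0
after  1: r0=0x6d r1=0xa3 r2=0xce r3=0x70  N=1 Z=0
after  2: r0=0x6d r1=0xa3 r2=0xce r3=0x82  N=1 Z=0
-- IRQ taken; context saved, return-PC = 3 --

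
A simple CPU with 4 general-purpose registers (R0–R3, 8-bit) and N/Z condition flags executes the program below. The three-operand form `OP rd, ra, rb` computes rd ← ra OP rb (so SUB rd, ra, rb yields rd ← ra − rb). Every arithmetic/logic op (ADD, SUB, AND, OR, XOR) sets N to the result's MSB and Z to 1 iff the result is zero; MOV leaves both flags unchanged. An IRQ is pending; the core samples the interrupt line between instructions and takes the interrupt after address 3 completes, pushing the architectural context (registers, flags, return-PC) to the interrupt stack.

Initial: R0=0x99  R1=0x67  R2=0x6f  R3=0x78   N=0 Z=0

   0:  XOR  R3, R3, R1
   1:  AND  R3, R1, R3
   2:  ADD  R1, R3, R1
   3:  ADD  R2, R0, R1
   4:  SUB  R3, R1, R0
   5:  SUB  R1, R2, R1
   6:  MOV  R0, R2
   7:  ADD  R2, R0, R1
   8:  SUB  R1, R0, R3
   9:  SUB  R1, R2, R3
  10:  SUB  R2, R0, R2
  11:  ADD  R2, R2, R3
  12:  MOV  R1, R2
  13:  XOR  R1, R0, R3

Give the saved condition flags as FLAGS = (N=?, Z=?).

FLAGS = (N=0, Z=0)

after  0: R0=0x99 R1=0x67 R2=0x6f R3=0x1f  N=0 Z=0
after  1: R0=0x99 R1=0x67 R2=0x6f R3=0x07  N=0 Z=0
after  2: R0=0x99 R1=0x6e R2=0x6f R3=0x07  N=0 Z=0
after  3: R0=0x99 R1=0x6e R2=0x07 R3=0x07  N=0 Z=0
-- IRQ taken; context saved, return-PC = 4 --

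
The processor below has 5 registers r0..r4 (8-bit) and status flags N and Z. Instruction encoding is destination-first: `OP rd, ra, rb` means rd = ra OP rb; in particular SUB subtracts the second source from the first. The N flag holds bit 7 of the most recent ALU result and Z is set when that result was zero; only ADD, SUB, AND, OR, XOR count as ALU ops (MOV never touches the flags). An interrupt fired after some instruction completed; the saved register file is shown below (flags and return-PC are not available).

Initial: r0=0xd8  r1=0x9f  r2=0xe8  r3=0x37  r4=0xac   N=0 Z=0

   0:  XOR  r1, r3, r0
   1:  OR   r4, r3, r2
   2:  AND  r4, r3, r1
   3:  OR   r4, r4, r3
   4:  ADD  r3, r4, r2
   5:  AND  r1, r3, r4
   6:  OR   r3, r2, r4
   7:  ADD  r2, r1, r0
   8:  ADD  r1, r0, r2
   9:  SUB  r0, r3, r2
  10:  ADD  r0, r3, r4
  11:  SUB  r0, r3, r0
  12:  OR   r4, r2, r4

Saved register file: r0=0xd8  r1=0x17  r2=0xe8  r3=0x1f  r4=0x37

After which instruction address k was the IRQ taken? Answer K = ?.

after  0: r0=0xd8 r1=0xef r2=0xe8 r3=0x37 r4=0xac  N=1 Z=0
after  1: r0=0xd8 r1=0xef r2=0xe8 r3=0x37 r4=0xff  N=1 Z=0
after  2: r0=0xd8 r1=0xef r2=0xe8 r3=0x37 r4=0x27  N=0 Z=0
after  3: r0=0xd8 r1=0xef r2=0xe8 r3=0x37 r4=0x37  N=0 Z=0
after  4: r0=0xd8 r1=0xef r2=0xe8 r3=0x1f r4=0x37  N=0 Z=0
after  5: r0=0xd8 r1=0x17 r2=0xe8 r3=0x1f r4=0x37  N=0 Z=0
-- IRQ taken; context saved, return-PC = 6 --

K = 5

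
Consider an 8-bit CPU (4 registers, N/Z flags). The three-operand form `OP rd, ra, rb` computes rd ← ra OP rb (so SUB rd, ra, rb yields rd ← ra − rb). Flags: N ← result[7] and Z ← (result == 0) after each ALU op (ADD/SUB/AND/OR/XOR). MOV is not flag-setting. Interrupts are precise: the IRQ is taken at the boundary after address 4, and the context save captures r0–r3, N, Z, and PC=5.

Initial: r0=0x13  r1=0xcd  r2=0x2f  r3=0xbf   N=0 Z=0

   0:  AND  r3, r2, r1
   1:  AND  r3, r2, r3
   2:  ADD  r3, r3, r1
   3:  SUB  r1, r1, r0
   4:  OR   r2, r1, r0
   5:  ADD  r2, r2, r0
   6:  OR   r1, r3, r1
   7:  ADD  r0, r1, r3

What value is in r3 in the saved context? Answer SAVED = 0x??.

after  0: r0=0x13 r1=0xcd r2=0x2f r3=0x0d  N=0 Z=0
after  1: r0=0x13 r1=0xcd r2=0x2f r3=0x0d  N=0 Z=0
after  2: r0=0x13 r1=0xcd r2=0x2f r3=0xda  N=1 Z=0
after  3: r0=0x13 r1=0xba r2=0x2f r3=0xda  N=1 Z=0
after  4: r0=0x13 r1=0xba r2=0xbb r3=0xda  N=1 Z=0
-- IRQ taken; context saved, return-PC = 5 --

SAVED = 0xda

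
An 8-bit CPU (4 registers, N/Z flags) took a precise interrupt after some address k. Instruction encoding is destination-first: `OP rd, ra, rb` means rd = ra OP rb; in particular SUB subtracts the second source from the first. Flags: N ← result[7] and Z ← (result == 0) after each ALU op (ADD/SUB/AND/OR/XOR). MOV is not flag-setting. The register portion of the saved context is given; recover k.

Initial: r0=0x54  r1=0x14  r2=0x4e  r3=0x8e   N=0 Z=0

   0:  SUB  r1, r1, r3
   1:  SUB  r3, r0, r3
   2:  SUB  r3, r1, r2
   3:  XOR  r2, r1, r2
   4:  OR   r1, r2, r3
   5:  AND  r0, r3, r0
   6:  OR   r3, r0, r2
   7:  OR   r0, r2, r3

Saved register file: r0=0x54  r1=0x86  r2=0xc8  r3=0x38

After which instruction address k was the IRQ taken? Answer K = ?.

K = 3

after  0: r0=0x54 r1=0x86 r2=0x4e r3=0x8e  N=1 Z=0
after  1: r0=0x54 r1=0x86 r2=0x4e r3=0xc6  N=1 Z=0
after  2: r0=0x54 r1=0x86 r2=0x4e r3=0x38  N=0 Z=0
after  3: r0=0x54 r1=0x86 r2=0xc8 r3=0x38  N=1 Z=0
-- IRQ taken; context saved, return-PC = 4 --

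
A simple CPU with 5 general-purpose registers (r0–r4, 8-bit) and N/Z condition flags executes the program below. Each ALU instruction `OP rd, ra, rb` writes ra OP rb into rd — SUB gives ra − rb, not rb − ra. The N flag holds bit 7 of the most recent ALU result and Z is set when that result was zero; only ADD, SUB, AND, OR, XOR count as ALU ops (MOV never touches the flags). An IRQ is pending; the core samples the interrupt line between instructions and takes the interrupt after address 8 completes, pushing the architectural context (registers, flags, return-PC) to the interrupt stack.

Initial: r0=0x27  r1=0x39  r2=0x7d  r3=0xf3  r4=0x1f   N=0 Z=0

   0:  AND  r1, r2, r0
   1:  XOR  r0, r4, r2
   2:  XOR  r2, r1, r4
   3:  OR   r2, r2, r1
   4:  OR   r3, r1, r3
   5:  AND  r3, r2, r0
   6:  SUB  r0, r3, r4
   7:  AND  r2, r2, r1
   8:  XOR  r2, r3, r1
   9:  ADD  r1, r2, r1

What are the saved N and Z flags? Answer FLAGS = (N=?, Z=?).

after  0: r0=0x27 r1=0x25 r2=0x7d r3=0xf3 r4=0x1f  N=0 Z=0
after  1: r0=0x62 r1=0x25 r2=0x7d r3=0xf3 r4=0x1f  N=0 Z=0
after  2: r0=0x62 r1=0x25 r2=0x3a r3=0xf3 r4=0x1f  N=0 Z=0
after  3: r0=0x62 r1=0x25 r2=0x3f r3=0xf3 r4=0x1f  N=0 Z=0
after  4: r0=0x62 r1=0x25 r2=0x3f r3=0xf7 r4=0x1f  N=1 Z=0
after  5: r0=0x62 r1=0x25 r2=0x3f r3=0x22 r4=0x1f  N=0 Z=0
after  6: r0=0x03 r1=0x25 r2=0x3f r3=0x22 r4=0x1f  N=0 Z=0
after  7: r0=0x03 r1=0x25 r2=0x25 r3=0x22 r4=0x1f  N=0 Z=0
after  8: r0=0x03 r1=0x25 r2=0x07 r3=0x22 r4=0x1f  N=0 Z=0
-- IRQ taken; context saved, return-PC = 9 --

FLAGS = (N=0, Z=0)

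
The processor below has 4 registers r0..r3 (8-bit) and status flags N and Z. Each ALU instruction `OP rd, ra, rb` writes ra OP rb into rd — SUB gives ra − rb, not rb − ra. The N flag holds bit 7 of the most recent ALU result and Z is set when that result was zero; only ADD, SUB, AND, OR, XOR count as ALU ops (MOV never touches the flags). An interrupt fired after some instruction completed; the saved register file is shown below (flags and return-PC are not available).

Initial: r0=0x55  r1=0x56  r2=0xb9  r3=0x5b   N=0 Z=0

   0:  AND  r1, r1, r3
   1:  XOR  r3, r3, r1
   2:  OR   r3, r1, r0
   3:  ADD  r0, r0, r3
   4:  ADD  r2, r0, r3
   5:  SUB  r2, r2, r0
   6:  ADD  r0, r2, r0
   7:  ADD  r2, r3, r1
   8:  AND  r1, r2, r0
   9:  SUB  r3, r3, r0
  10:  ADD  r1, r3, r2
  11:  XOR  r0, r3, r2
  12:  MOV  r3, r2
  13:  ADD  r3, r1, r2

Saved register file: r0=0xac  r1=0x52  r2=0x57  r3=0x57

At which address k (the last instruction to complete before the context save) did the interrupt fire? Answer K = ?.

K = 5

after  0: r0=0x55 r1=0x52 r2=0xb9 r3=0x5b  N=0 Z=0
after  1: r0=0x55 r1=0x52 r2=0xb9 r3=0x09  N=0 Z=0
after  2: r0=0x55 r1=0x52 r2=0xb9 r3=0x57  N=0 Z=0
after  3: r0=0xac r1=0x52 r2=0xb9 r3=0x57  N=1 Z=0
after  4: r0=0xac r1=0x52 r2=0x03 r3=0x57  N=0 Z=0
after  5: r0=0xac r1=0x52 r2=0x57 r3=0x57  N=0 Z=0
-- IRQ taken; context saved, return-PC = 6 --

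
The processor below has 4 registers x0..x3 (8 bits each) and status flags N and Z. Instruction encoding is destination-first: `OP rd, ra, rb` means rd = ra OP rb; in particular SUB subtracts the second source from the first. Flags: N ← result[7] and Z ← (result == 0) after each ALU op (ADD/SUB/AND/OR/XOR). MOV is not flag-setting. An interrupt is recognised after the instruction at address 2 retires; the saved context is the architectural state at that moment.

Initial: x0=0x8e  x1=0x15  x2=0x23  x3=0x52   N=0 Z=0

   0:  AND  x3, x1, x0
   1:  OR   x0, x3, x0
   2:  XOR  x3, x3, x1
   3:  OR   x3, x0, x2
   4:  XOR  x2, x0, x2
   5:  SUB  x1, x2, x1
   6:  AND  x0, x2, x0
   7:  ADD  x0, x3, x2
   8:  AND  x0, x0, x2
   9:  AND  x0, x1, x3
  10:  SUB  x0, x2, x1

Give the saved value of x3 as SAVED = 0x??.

SAVED = 0x11

after  0: x0=0x8e x1=0x15 x2=0x23 x3=0x04  N=0 Z=0
after  1: x0=0x8e x1=0x15 x2=0x23 x3=0x04  N=1 Z=0
after  2: x0=0x8e x1=0x15 x2=0x23 x3=0x11  N=0 Z=0
-- IRQ taken; context saved, return-PC = 3 --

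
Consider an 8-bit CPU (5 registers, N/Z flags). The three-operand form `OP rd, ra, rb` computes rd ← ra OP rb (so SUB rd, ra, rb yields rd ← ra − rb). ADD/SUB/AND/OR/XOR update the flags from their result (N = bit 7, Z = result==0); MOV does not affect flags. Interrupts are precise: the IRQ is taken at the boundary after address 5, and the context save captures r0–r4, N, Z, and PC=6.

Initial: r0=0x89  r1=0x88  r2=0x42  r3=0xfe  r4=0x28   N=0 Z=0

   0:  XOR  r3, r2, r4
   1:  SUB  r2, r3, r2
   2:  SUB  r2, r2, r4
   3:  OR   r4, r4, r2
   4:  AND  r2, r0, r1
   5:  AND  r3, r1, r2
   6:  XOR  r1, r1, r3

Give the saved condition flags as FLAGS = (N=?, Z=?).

FLAGS = (N=1, Z=0)

after  0: r0=0x89 r1=0x88 r2=0x42 r3=0x6a r4=0x28  N=0 Z=0
after  1: r0=0x89 r1=0x88 r2=0x28 r3=0x6a r4=0x28  N=0 Z=0
after  2: r0=0x89 r1=0x88 r2=0x00 r3=0x6a r4=0x28  N=0 Z=1
after  3: r0=0x89 r1=0x88 r2=0x00 r3=0x6a r4=0x28  N=0 Z=0
after  4: r0=0x89 r1=0x88 r2=0x88 r3=0x6a r4=0x28  N=1 Z=0
after  5: r0=0x89 r1=0x88 r2=0x88 r3=0x88 r4=0x28  N=1 Z=0
-- IRQ taken; context saved, return-PC = 6 --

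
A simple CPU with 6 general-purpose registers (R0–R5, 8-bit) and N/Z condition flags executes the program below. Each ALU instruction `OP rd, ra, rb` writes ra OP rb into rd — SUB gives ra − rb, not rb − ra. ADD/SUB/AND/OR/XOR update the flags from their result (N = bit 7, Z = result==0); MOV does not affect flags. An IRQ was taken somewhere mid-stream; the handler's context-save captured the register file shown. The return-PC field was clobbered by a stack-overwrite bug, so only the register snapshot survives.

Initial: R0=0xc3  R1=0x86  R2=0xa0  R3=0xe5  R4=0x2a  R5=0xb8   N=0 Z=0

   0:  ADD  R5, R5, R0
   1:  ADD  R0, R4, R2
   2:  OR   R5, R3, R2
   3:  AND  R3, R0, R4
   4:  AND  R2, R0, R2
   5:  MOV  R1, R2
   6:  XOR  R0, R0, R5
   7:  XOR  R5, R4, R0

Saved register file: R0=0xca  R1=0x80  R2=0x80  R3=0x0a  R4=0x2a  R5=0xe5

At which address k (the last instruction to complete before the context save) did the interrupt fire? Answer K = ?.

after  0: R0=0xc3 R1=0x86 R2=0xa0 R3=0xe5 R4=0x2a R5=0x7b  N=0 Z=0
after  1: R0=0xca R1=0x86 R2=0xa0 R3=0xe5 R4=0x2a R5=0x7b  N=1 Z=0
after  2: R0=0xca R1=0x86 R2=0xa0 R3=0xe5 R4=0x2a R5=0xe5  N=1 Z=0
after  3: R0=0xca R1=0x86 R2=0xa0 R3=0x0a R4=0x2a R5=0xe5  N=0 Z=0
after  4: R0=0xca R1=0x86 R2=0x80 R3=0x0a R4=0x2a R5=0xe5  N=1 Z=0
after  5: R0=0xca R1=0x80 R2=0x80 R3=0x0a R4=0x2a R5=0xe5  N=1 Z=0
-- IRQ taken; context saved, return-PC = 6 --

K = 5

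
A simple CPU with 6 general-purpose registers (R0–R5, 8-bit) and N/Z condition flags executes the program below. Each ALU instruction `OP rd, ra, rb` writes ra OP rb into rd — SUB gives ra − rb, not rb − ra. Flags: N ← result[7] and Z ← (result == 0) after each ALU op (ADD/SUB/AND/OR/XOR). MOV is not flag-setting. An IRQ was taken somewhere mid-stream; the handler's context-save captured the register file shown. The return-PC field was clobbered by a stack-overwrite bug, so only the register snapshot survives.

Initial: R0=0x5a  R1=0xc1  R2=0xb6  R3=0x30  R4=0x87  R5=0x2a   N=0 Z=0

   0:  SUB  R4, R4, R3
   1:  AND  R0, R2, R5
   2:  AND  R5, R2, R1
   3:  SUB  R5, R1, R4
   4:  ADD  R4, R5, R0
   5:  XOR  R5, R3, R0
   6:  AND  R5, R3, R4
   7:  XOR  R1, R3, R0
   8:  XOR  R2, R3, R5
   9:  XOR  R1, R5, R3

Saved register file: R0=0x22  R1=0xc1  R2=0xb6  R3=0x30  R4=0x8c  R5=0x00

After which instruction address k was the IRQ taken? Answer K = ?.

after  0: R0=0x5a R1=0xc1 R2=0xb6 R3=0x30 R4=0x57 R5=0x2a  N=0 Z=0
after  1: R0=0x22 R1=0xc1 R2=0xb6 R3=0x30 R4=0x57 R5=0x2a  N=0 Z=0
after  2: R0=0x22 R1=0xc1 R2=0xb6 R3=0x30 R4=0x57 R5=0x80  N=1 Z=0
after  3: R0=0x22 R1=0xc1 R2=0xb6 R3=0x30 R4=0x57 R5=0x6a  N=0 Z=0
after  4: R0=0x22 R1=0xc1 R2=0xb6 R3=0x30 R4=0x8c R5=0x6a  N=1 Z=0
after  5: R0=0x22 R1=0xc1 R2=0xb6 R3=0x30 R4=0x8c R5=0x12  N=0 Z=0
after  6: R0=0x22 R1=0xc1 R2=0xb6 R3=0x30 R4=0x8c R5=0x00  N=0 Z=1
-- IRQ taken; context saved, return-PC = 7 --

K = 6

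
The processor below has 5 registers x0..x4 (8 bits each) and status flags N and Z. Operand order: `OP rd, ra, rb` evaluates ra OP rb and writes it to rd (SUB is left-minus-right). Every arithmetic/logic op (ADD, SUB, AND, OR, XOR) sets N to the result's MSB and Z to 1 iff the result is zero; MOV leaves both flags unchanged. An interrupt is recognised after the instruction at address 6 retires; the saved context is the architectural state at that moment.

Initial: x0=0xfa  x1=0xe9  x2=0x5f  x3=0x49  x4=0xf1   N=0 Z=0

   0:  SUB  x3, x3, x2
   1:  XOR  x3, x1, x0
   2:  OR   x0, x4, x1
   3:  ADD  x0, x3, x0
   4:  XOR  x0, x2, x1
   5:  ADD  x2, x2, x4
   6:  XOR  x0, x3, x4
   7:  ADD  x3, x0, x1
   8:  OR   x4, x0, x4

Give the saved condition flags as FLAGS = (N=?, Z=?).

FLAGS = (N=1, Z=0)

after  0: x0=0xfa x1=0xe9 x2=0x5f x3=0xea x4=0xf1  N=1 Z=0
after  1: x0=0xfa x1=0xe9 x2=0x5f x3=0x13 x4=0xf1  N=0 Z=0
after  2: x0=0xf9 x1=0xe9 x2=0x5f x3=0x13 x4=0xf1  N=1 Z=0
after  3: x0=0x0c x1=0xe9 x2=0x5f x3=0x13 x4=0xf1  N=0 Z=0
after  4: x0=0xb6 x1=0xe9 x2=0x5f x3=0x13 x4=0xf1  N=1 Z=0
after  5: x0=0xb6 x1=0xe9 x2=0x50 x3=0x13 x4=0xf1  N=0 Z=0
after  6: x0=0xe2 x1=0xe9 x2=0x50 x3=0x13 x4=0xf1  N=1 Z=0
-- IRQ taken; context saved, return-PC = 7 --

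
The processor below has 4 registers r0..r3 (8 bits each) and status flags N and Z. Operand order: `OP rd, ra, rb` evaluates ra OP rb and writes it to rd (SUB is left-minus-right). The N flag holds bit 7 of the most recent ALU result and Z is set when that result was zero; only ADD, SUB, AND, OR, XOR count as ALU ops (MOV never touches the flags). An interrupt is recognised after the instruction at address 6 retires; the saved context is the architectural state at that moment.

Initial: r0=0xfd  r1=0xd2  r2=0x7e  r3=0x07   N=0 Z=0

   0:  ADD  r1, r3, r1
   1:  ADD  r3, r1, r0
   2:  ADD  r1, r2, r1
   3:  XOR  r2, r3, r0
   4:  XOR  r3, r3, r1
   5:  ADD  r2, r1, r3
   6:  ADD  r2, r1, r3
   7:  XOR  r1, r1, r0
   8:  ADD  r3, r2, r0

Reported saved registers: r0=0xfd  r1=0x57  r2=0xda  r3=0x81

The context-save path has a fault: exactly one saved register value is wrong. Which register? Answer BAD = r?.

BAD = r2

after  0: r0=0xfd r1=0xd9 r2=0x7e r3=0x07  N=1 Z=0
after  1: r0=0xfd r1=0xd9 r2=0x7e r3=0xd6  N=1 Z=0
after  2: r0=0xfd r1=0x57 r2=0x7e r3=0xd6  N=0 Z=0
after  3: r0=0xfd r1=0x57 r2=0x2b r3=0xd6  N=0 Z=0
after  4: r0=0xfd r1=0x57 r2=0x2b r3=0x81  N=1 Z=0
after  5: r0=0xfd r1=0x57 r2=0xd8 r3=0x81  N=1 Z=0
after  6: r0=0xfd r1=0x57 r2=0xd8 r3=0x81  N=1 Z=0
-- IRQ taken; context saved, return-PC = 7 --
mismatch: r2: reported 0xda vs actual 0xd8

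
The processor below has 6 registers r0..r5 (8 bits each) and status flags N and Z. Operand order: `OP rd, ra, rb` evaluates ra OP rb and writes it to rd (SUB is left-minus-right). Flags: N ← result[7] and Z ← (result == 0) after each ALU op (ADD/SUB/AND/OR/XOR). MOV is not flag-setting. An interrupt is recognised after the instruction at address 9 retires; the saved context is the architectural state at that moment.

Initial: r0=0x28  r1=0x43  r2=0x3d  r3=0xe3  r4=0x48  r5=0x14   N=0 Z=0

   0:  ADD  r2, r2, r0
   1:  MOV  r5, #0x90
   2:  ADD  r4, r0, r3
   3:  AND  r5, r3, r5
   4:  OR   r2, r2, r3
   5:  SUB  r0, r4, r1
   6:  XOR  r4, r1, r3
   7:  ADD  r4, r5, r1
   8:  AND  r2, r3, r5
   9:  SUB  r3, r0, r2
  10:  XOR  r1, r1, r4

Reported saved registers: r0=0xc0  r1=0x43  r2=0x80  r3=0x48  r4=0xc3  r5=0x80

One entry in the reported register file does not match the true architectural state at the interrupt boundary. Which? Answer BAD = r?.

BAD = r0

after  0: r0=0x28 r1=0x43 r2=0x65 r3=0xe3 r4=0x48 r5=0x14  N=0 Z=0
after  1: r0=0x28 r1=0x43 r2=0x65 r3=0xe3 r4=0x48 r5=0x90  N=0 Z=0
after  2: r0=0x28 r1=0x43 r2=0x65 r3=0xe3 r4=0x0b r5=0x90  N=0 Z=0
after  3: r0=0x28 r1=0x43 r2=0x65 r3=0xe3 r4=0x0b r5=0x80  N=1 Z=0
after  4: r0=0x28 r1=0x43 r2=0xe7 r3=0xe3 r4=0x0b r5=0x80  N=1 Z=0
after  5: r0=0xc8 r1=0x43 r2=0xe7 r3=0xe3 r4=0x0b r5=0x80  N=1 Z=0
after  6: r0=0xc8 r1=0x43 r2=0xe7 r3=0xe3 r4=0xa0 r5=0x80  N=1 Z=0
after  7: r0=0xc8 r1=0x43 r2=0xe7 r3=0xe3 r4=0xc3 r5=0x80  N=1 Z=0
after  8: r0=0xc8 r1=0x43 r2=0x80 r3=0xe3 r4=0xc3 r5=0x80  N=1 Z=0
after  9: r0=0xc8 r1=0x43 r2=0x80 r3=0x48 r4=0xc3 r5=0x80  N=0 Z=0
-- IRQ taken; context saved, return-PC = 10 --
mismatch: r0: reported 0xc0 vs actual 0xc8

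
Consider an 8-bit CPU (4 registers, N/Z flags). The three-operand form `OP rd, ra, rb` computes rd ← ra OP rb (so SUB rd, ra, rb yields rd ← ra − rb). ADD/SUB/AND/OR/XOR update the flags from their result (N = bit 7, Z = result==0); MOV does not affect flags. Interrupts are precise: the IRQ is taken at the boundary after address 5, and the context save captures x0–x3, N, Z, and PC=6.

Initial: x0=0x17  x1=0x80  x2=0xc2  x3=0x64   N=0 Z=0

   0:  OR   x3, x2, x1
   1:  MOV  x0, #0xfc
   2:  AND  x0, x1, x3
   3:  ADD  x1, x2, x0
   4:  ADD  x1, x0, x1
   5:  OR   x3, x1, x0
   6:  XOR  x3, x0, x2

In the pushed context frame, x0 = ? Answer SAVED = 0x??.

SAVED = 0x80

after  0: x0=0x17 x1=0x80 x2=0xc2 x3=0xc2  N=1 Z=0
after  1: x0=0xfc x1=0x80 x2=0xc2 x3=0xc2  N=1 Z=0
after  2: x0=0x80 x1=0x80 x2=0xc2 x3=0xc2  N=1 Z=0
after  3: x0=0x80 x1=0x42 x2=0xc2 x3=0xc2  N=0 Z=0
after  4: x0=0x80 x1=0xc2 x2=0xc2 x3=0xc2  N=1 Z=0
after  5: x0=0x80 x1=0xc2 x2=0xc2 x3=0xc2  N=1 Z=0
-- IRQ taken; context saved, return-PC = 6 --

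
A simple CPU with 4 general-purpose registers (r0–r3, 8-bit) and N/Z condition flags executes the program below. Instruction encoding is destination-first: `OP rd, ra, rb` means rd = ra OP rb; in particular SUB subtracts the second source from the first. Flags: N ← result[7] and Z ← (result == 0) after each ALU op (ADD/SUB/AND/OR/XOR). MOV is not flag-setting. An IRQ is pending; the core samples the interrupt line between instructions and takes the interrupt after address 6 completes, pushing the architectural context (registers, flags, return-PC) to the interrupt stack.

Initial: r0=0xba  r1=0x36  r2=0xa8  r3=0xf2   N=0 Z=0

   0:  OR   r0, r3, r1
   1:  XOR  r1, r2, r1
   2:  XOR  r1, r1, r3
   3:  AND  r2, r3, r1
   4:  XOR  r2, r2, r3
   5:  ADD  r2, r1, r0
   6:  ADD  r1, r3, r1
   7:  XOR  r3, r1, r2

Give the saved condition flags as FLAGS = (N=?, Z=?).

after  0: r0=0xf6 r1=0x36 r2=0xa8 r3=0xf2  N=1 Z=0
after  1: r0=0xf6 r1=0x9e r2=0xa8 r3=0xf2  N=1 Z=0
after  2: r0=0xf6 r1=0x6c r2=0xa8 r3=0xf2  N=0 Z=0
after  3: r0=0xf6 r1=0x6c r2=0x60 r3=0xf2  N=0 Z=0
after  4: r0=0xf6 r1=0x6c r2=0x92 r3=0xf2  N=1 Z=0
after  5: r0=0xf6 r1=0x6c r2=0x62 r3=0xf2  N=0 Z=0
after  6: r0=0xf6 r1=0x5e r2=0x62 r3=0xf2  N=0 Z=0
-- IRQ taken; context saved, return-PC = 7 --

FLAGS = (N=0, Z=0)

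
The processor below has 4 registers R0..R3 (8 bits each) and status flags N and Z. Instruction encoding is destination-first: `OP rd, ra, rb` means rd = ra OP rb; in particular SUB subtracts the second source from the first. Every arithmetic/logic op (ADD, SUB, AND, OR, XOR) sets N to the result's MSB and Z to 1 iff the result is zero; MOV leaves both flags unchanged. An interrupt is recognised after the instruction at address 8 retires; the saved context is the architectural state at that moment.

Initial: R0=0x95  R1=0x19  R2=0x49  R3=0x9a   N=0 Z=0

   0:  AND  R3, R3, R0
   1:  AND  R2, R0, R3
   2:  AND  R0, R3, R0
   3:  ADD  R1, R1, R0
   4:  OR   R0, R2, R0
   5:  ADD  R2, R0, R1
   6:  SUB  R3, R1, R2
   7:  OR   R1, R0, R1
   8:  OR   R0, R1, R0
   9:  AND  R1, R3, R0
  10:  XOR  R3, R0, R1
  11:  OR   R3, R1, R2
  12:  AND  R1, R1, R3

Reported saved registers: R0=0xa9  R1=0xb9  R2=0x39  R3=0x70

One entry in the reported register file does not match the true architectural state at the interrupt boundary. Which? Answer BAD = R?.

after  0: R0=0x95 R1=0x19 R2=0x49 R3=0x90  N=1 Z=0
after  1: R0=0x95 R1=0x19 R2=0x90 R3=0x90  N=1 Z=0
after  2: R0=0x90 R1=0x19 R2=0x90 R3=0x90  N=1 Z=0
after  3: R0=0x90 R1=0xa9 R2=0x90 R3=0x90  N=1 Z=0
after  4: R0=0x90 R1=0xa9 R2=0x90 R3=0x90  N=1 Z=0
after  5: R0=0x90 R1=0xa9 R2=0x39 R3=0x90  N=0 Z=0
after  6: R0=0x90 R1=0xa9 R2=0x39 R3=0x70  N=0 Z=0
after  7: R0=0x90 R1=0xb9 R2=0x39 R3=0x70  N=1 Z=0
after  8: R0=0xb9 R1=0xb9 R2=0x39 R3=0x70  N=1 Z=0
-- IRQ taken; context saved, return-PC = 9 --
mismatch: R0: reported 0xa9 vs actual 0xb9

BAD = R0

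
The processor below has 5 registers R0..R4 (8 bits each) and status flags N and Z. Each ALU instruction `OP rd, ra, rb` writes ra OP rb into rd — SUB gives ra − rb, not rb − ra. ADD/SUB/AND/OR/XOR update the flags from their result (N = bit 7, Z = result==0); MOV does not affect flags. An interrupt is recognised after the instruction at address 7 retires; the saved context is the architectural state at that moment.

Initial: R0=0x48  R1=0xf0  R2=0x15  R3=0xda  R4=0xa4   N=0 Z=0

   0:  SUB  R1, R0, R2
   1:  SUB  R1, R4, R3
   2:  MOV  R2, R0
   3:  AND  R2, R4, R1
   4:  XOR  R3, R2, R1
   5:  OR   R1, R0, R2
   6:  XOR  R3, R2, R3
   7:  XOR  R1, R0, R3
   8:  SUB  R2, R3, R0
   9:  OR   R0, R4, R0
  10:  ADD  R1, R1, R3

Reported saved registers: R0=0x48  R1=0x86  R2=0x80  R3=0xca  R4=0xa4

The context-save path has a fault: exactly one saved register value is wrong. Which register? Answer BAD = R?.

BAD = R1

after  0: R0=0x48 R1=0x33 R2=0x15 R3=0xda R4=0xa4  N=0 Z=0
after  1: R0=0x48 R1=0xca R2=0x15 R3=0xda R4=0xa4  N=1 Z=0
after  2: R0=0x48 R1=0xca R2=0x48 R3=0xda R4=0xa4  N=1 Z=0
after  3: R0=0x48 R1=0xca R2=0x80 R3=0xda R4=0xa4  N=1 Z=0
after  4: R0=0x48 R1=0xca R2=0x80 R3=0x4a R4=0xa4  N=0 Z=0
after  5: R0=0x48 R1=0xc8 R2=0x80 R3=0x4a R4=0xa4  N=1 Z=0
after  6: R0=0x48 R1=0xc8 R2=0x80 R3=0xca R4=0xa4  N=1 Z=0
after  7: R0=0x48 R1=0x82 R2=0x80 R3=0xca R4=0xa4  N=1 Z=0
-- IRQ taken; context saved, return-PC = 8 --
mismatch: R1: reported 0x86 vs actual 0x82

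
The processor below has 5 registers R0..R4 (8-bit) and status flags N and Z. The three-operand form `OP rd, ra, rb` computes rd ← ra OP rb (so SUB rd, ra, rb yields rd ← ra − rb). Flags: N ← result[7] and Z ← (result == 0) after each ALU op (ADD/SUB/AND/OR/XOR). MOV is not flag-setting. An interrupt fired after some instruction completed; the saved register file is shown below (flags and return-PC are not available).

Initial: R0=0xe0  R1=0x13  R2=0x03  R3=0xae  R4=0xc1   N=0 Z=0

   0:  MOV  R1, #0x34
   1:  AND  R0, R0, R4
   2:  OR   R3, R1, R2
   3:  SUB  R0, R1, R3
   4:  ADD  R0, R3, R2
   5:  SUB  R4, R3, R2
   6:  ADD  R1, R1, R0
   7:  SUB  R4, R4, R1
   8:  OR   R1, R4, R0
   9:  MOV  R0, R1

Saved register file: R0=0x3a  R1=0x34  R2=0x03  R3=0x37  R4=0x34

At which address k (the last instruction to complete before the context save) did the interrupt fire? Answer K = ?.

K = 5

after  0: R0=0xe0 R1=0x34 R2=0x03 R3=0xae R4=0xc1  N=0 Z=0
after  1: R0=0xc0 R1=0x34 R2=0x03 R3=0xae R4=0xc1  N=1 Z=0
after  2: R0=0xc0 R1=0x34 R2=0x03 R3=0x37 R4=0xc1  N=0 Z=0
after  3: R0=0xfd R1=0x34 R2=0x03 R3=0x37 R4=0xc1  N=1 Z=0
after  4: R0=0x3a R1=0x34 R2=0x03 R3=0x37 R4=0xc1  N=0 Z=0
after  5: R0=0x3a R1=0x34 R2=0x03 R3=0x37 R4=0x34  N=0 Z=0
-- IRQ taken; context saved, return-PC = 6 --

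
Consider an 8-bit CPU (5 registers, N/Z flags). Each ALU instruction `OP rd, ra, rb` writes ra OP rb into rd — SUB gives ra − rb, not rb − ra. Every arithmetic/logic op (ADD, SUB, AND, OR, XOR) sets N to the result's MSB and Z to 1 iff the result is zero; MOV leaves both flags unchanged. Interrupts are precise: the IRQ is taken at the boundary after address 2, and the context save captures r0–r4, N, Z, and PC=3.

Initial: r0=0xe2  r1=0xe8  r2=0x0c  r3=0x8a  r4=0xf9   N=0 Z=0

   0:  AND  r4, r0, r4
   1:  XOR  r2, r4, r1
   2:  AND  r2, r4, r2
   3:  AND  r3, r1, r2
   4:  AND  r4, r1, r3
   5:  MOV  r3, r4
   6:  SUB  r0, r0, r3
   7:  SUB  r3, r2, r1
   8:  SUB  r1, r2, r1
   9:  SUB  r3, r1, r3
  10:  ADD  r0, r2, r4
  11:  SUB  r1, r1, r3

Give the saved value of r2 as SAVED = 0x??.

SAVED = 0x00

after  0: r0=0xe2 r1=0xe8 r2=0x0c r3=0x8a r4=0xe0  N=1 Z=0
after  1: r0=0xe2 r1=0xe8 r2=0x08 r3=0x8a r4=0xe0  N=0 Z=0
after  2: r0=0xe2 r1=0xe8 r2=0x00 r3=0x8a r4=0xe0  N=0 Z=1
-- IRQ taken; context saved, return-PC = 3 --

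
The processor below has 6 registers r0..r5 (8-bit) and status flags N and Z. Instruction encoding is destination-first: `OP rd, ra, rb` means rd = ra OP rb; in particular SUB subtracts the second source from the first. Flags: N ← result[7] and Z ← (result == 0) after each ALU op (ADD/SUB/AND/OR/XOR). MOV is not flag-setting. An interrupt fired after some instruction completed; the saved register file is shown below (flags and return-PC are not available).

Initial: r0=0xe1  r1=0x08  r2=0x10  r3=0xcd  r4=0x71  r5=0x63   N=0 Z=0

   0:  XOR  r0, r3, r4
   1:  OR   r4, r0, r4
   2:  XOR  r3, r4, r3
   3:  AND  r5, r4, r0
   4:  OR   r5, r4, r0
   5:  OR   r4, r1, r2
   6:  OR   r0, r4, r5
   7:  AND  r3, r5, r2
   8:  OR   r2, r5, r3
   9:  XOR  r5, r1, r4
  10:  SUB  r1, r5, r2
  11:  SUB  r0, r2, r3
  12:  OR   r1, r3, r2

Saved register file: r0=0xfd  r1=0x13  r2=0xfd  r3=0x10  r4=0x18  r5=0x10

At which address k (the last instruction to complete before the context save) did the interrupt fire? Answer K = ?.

K = 10

after  0: r0=0xbc r1=0x08 r2=0x10 r3=0xcd r4=0x71 r5=0x63  N=1 Z=0
after  1: r0=0xbc r1=0x08 r2=0x10 r3=0xcd r4=0xfd r5=0x63  N=1 Z=0
after  2: r0=0xbc r1=0x08 r2=0x10 r3=0x30 r4=0xfd r5=0x63  N=0 Z=0
after  3: r0=0xbc r1=0x08 r2=0x10 r3=0x30 r4=0xfd r5=0xbc  N=1 Z=0
after  4: r0=0xbc r1=0x08 r2=0x10 r3=0x30 r4=0xfd r5=0xfd  N=1 Z=0
after  5: r0=0xbc r1=0x08 r2=0x10 r3=0x30 r4=0x18 r5=0xfd  N=0 Z=0
after  6: r0=0xfd r1=0x08 r2=0x10 r3=0x30 r4=0x18 r5=0xfd  N=1 Z=0
after  7: r0=0xfd r1=0x08 r2=0x10 r3=0x10 r4=0x18 r5=0xfd  N=0 Z=0
after  8: r0=0xfd r1=0x08 r2=0xfd r3=0x10 r4=0x18 r5=0xfd  N=1 Z=0
after  9: r0=0xfd r1=0x08 r2=0xfd r3=0x10 r4=0x18 r5=0x10  N=0 Z=0
after 10: r0=0xfd r1=0x13 r2=0xfd r3=0x10 r4=0x18 r5=0x10  N=0 Z=0
-- IRQ taken; context saved, return-PC = 11 --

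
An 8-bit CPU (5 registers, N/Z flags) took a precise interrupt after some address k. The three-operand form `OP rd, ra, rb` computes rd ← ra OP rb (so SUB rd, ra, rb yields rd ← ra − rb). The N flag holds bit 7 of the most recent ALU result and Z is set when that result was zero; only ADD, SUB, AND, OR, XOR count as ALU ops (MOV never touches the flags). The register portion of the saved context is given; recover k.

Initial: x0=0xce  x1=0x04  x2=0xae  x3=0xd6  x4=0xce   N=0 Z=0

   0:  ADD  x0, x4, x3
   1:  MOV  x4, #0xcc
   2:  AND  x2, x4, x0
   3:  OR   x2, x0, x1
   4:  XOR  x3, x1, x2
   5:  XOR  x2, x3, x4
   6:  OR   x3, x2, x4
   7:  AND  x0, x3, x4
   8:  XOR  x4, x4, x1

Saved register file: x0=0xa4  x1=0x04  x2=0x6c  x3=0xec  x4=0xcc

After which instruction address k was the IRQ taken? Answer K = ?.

K = 6

after  0: x0=0xa4 x1=0x04 x2=0xae x3=0xd6 x4=0xce  N=1 Z=0
after  1: x0=0xa4 x1=0x04 x2=0xae x3=0xd6 x4=0xcc  N=1 Z=0
after  2: x0=0xa4 x1=0x04 x2=0x84 x3=0xd6 x4=0xcc  N=1 Z=0
after  3: x0=0xa4 x1=0x04 x2=0xa4 x3=0xd6 x4=0xcc  N=1 Z=0
after  4: x0=0xa4 x1=0x04 x2=0xa4 x3=0xa0 x4=0xcc  N=1 Z=0
after  5: x0=0xa4 x1=0x04 x2=0x6c x3=0xa0 x4=0xcc  N=0 Z=0
after  6: x0=0xa4 x1=0x04 x2=0x6c x3=0xec x4=0xcc  N=1 Z=0
-- IRQ taken; context saved, return-PC = 7 --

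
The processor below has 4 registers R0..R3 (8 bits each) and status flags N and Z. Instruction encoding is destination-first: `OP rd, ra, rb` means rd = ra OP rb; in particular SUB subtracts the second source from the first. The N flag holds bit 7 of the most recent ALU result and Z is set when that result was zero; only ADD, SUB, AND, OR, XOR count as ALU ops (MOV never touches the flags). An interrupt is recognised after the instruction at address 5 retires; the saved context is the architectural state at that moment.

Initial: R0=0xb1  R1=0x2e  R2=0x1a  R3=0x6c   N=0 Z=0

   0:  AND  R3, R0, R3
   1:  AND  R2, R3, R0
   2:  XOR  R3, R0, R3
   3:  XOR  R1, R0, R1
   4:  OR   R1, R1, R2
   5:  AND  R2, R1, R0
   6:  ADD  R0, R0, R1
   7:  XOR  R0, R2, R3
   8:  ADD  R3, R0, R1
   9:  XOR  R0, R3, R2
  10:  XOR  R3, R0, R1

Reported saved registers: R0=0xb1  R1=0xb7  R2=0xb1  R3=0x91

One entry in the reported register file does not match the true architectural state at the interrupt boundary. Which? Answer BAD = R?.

after  0: R0=0xb1 R1=0x2e R2=0x1a R3=0x20  N=0 Z=0
after  1: R0=0xb1 R1=0x2e R2=0x20 R3=0x20  N=0 Z=0
after  2: R0=0xb1 R1=0x2e R2=0x20 R3=0x91  N=1 Z=0
after  3: R0=0xb1 R1=0x9f R2=0x20 R3=0x91  N=1 Z=0
after  4: R0=0xb1 R1=0xbf R2=0x20 R3=0x91  N=1 Z=0
after  5: R0=0xb1 R1=0xbf R2=0xb1 R3=0x91  N=1 Z=0
-- IRQ taken; context saved, return-PC = 6 --
mismatch: R1: reported 0xb7 vs actual 0xbf

BAD = R1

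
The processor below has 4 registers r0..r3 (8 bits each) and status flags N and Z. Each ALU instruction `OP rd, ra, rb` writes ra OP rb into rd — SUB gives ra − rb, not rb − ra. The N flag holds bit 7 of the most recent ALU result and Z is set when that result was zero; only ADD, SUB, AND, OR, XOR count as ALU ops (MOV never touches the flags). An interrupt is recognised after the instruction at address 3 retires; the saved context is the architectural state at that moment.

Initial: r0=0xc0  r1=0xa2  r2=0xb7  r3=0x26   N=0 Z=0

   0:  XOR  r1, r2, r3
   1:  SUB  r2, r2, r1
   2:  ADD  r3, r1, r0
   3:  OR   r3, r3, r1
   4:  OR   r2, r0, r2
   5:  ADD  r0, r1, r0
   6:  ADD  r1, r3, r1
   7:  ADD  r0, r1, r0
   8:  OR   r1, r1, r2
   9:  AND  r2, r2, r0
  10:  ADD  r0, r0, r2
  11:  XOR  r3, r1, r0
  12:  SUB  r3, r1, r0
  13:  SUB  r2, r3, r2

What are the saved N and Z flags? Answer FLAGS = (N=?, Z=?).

after  0: r0=0xc0 r1=0x91 r2=0xb7 r3=0x26  N=1 Z=0
after  1: r0=0xc0 r1=0x91 r2=0x26 r3=0x26  N=0 Z=0
after  2: r0=0xc0 r1=0x91 r2=0x26 r3=0x51  N=0 Z=0
after  3: r0=0xc0 r1=0x91 r2=0x26 r3=0xd1  N=1 Z=0
-- IRQ taken; context saved, return-PC = 4 --

FLAGS = (N=1, Z=0)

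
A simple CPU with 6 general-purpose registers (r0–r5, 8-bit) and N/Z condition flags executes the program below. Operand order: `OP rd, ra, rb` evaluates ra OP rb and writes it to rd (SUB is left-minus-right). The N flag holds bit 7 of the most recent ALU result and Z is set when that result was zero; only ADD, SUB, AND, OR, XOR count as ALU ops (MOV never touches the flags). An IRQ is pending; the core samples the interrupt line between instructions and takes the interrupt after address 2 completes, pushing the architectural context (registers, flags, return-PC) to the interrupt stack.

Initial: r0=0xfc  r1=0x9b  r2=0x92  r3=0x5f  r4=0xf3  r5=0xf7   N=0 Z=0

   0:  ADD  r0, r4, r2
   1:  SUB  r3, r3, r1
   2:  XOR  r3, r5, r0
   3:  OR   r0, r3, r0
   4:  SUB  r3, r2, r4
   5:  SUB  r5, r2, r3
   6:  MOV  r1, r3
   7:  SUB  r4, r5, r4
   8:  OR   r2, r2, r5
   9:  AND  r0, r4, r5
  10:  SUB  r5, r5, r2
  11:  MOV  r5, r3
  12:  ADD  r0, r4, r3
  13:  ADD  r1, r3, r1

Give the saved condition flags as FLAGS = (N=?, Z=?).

FLAGS = (N=0, Z=0)

after  0: r0=0x85 r1=0x9b r2=0x92 r3=0x5f r4=0xf3 r5=0xf7  N=1 Z=0
after  1: r0=0x85 r1=0x9b r2=0x92 r3=0xc4 r4=0xf3 r5=0xf7  N=1 Z=0
after  2: r0=0x85 r1=0x9b r2=0x92 r3=0x72 r4=0xf3 r5=0xf7  N=0 Z=0
-- IRQ taken; context saved, return-PC = 3 --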